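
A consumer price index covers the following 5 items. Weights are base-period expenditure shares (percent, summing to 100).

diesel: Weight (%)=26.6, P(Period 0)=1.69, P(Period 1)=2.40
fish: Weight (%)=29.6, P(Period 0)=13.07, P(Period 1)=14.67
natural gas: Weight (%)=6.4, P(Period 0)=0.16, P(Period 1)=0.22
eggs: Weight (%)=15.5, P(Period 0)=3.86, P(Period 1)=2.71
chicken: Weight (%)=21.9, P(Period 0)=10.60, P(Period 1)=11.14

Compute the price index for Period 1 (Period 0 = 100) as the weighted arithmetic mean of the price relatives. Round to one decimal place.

113.7

diesel: 26.6 × (2.40/1.69) = 26.6 × 1.420118 = 37.7751
fish: 29.6 × (14.67/13.07) = 29.6 × 1.122418 = 33.2236
natural gas: 6.4 × (0.22/0.16) = 6.4 × 1.375000 = 8.8000
eggs: 15.5 × (2.71/3.86) = 15.5 × 0.702073 = 10.8821
chicken: 21.9 × (11.14/10.60) = 21.9 × 1.050943 = 23.0157
Index = Σ wᵢ·(p₁ᵢ/p₀ᵢ) = 37.7751 + 33.2236 + 8.8000 + 10.8821 + 23.0157 = 113.6965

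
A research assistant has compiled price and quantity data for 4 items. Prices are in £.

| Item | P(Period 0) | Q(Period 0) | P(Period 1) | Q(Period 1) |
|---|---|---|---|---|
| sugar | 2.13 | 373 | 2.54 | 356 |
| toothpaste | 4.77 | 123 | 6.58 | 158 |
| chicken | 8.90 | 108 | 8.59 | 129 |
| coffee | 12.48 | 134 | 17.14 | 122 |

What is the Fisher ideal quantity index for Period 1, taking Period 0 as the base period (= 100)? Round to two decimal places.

103.71

Laspeyres component (base-period weights):
ΣP(Period 0)Q(Period 1) = 2.13×356 + 4.77×158 + 8.90×129 + 12.48×122 = 758.28 + 753.66 + 1148.1 + 1522.56 = 4182.6
ΣP(Period 0)Q(Period 0) = 2.13×373 + 4.77×123 + 8.90×108 + 12.48×134 = 794.49 + 586.71 + 961.2 + 1672.32 = 4014.72
L = 4182.6 / 4014.72 × 100 = 104.1816
Paasche component (current-period weights):
ΣP(Period 1)Q(Period 1) = 2.54×356 + 6.58×158 + 8.59×129 + 17.14×122 = 904.24 + 1039.64 + 1108.11 + 2091.08 = 5143.07
ΣP(Period 1)Q(Period 0) = 2.54×373 + 6.58×123 + 8.59×108 + 17.14×134 = 947.42 + 809.34 + 927.72 + 2296.76 = 4981.24
P = 5143.07 / 4981.24 × 100 = 103.2488
Fisher = √(L × P) = √(104.1816 × 103.2488) = 103.7142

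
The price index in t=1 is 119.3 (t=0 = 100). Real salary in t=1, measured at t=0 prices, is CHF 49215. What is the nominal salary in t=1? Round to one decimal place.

58713.5

Nominal = Real × (Index/100) = 49215 × (119.3/100)
        = 49215 × 1.193 = 58713.4950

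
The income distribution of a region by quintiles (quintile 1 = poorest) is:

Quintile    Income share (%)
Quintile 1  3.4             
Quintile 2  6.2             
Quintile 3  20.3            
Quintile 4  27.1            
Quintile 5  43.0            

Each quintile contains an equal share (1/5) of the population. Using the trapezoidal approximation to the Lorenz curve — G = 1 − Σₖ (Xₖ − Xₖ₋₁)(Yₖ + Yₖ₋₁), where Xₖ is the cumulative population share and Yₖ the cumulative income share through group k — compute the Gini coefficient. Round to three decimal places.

0.400

Cumulative income shares Yₖ: 0.0340, 0.0960, 0.2990, 0.5700, 1.0000
Σ (Xₖ−Xₖ₋₁)(Yₖ+Yₖ₋₁) = (1/5)(0.0340+0.0000) + (1/5)(0.0960+0.0340) + (1/5)(0.2990+0.0960) + (1/5)(0.5700+0.2990) + (1/5)(1.0000+0.5700)
  = 0.0068 + 0.0260 + 0.0790 + 0.1738 + 0.3140 = 0.5996
G = 1 − 0.5996 = 0.4004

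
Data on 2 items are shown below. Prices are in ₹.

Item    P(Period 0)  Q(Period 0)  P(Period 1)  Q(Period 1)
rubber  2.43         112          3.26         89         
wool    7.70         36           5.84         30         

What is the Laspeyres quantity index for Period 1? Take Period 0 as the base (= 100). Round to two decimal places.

81.42

Laspeyres quantity index uses base-period prices as weights.
ΣP(Period 0)·Q(Period 1) = 2.43×89 + 7.70×30 = 216.27 + 231 = 447.27
ΣP(Period 0)·Q(Period 0) = 2.43×112 + 7.70×36 = 272.16 + 277.2 = 549.36
Index = 447.27 / 549.36 × 100 = 81.4166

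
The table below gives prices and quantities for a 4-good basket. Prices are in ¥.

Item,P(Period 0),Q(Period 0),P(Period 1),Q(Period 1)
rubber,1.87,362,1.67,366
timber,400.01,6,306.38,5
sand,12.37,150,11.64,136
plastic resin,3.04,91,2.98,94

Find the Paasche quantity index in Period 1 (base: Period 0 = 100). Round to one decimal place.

Paasche quantity index uses current-period prices as weights.
ΣP(Period 1)·Q(Period 1) = 1.67×366 + 306.38×5 + 11.64×136 + 2.98×94 = 611.22 + 1531.9 + 1583.04 + 280.12 = 4006.28
ΣP(Period 1)·Q(Period 0) = 1.67×362 + 306.38×6 + 11.64×150 + 2.98×91 = 604.54 + 1838.28 + 1746 + 271.18 = 4460
Index = 4006.28 / 4460 × 100 = 89.8269

89.8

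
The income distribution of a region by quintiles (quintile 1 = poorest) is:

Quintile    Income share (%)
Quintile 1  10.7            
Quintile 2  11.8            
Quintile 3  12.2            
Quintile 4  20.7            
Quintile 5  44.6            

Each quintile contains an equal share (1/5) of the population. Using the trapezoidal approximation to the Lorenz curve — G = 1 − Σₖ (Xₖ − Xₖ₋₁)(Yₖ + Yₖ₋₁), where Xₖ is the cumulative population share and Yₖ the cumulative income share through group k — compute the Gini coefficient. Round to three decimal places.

0.307

Cumulative income shares Yₖ: 0.1070, 0.2250, 0.3470, 0.5540, 1.0000
Σ (Xₖ−Xₖ₋₁)(Yₖ+Yₖ₋₁) = (1/5)(0.1070+0.0000) + (1/5)(0.2250+0.1070) + (1/5)(0.3470+0.2250) + (1/5)(0.5540+0.3470) + (1/5)(1.0000+0.5540)
  = 0.0214 + 0.0664 + 0.1144 + 0.1802 + 0.3108 = 0.6932
G = 1 − 0.6932 = 0.3068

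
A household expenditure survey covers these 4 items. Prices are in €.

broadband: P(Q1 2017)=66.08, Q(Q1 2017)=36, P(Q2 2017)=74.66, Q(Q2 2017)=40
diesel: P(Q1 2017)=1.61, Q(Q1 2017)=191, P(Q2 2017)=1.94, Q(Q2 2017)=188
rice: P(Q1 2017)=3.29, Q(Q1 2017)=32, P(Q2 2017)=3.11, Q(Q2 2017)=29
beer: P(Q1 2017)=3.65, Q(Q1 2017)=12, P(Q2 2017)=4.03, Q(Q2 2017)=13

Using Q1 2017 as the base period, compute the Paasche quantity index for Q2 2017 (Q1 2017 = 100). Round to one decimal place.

109.0

Paasche quantity index uses current-period prices as weights.
ΣP(Q2 2017)·Q(Q2 2017) = 74.66×40 + 1.94×188 + 3.11×29 + 4.03×13 = 2986.4 + 364.72 + 90.19 + 52.39 = 3493.7
ΣP(Q2 2017)·Q(Q1 2017) = 74.66×36 + 1.94×191 + 3.11×32 + 4.03×12 = 2687.76 + 370.54 + 99.52 + 48.36 = 3206.18
Index = 3493.7 / 3206.18 × 100 = 108.9677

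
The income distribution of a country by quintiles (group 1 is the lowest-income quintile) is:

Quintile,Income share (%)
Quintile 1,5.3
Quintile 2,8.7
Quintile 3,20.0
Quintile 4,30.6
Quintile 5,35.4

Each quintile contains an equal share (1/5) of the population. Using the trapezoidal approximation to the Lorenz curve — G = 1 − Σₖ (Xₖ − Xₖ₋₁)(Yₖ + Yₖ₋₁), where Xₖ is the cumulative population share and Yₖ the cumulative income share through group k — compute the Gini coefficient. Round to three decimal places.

Cumulative income shares Yₖ: 0.0530, 0.1400, 0.3400, 0.6460, 1.0000
Σ (Xₖ−Xₖ₋₁)(Yₖ+Yₖ₋₁) = (1/5)(0.0530+0.0000) + (1/5)(0.1400+0.0530) + (1/5)(0.3400+0.1400) + (1/5)(0.6460+0.3400) + (1/5)(1.0000+0.6460)
  = 0.0106 + 0.0386 + 0.0960 + 0.1972 + 0.3292 = 0.6716
G = 1 − 0.6716 = 0.3284

0.328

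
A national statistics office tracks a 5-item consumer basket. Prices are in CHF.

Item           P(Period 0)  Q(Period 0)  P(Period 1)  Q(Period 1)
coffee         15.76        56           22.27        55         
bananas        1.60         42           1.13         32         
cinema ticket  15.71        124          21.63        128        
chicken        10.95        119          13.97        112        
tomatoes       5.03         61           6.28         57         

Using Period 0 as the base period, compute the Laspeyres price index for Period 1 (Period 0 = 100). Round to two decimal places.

133.60

Laspeyres price index uses base-period quantities as weights.
ΣP(Period 1)·Q(Period 0) = 22.27×56 + 1.13×42 + 21.63×124 + 13.97×119 + 6.28×61 = 1247.12 + 47.46 + 2682.12 + 1662.43 + 383.08 = 6022.21
ΣP(Period 0)·Q(Period 0) = 15.76×56 + 1.60×42 + 15.71×124 + 10.95×119 + 5.03×61 = 882.56 + 67.2 + 1948.04 + 1303.05 + 306.83 = 4507.68
Index = 6022.21 / 4507.68 × 100 = 133.5989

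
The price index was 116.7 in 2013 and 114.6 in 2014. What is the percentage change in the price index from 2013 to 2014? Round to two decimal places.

Change = (114.6 − 116.7) / 116.7 × 100
       = -2.1 / 116.7 × 100 = -1.7995%

-1.80%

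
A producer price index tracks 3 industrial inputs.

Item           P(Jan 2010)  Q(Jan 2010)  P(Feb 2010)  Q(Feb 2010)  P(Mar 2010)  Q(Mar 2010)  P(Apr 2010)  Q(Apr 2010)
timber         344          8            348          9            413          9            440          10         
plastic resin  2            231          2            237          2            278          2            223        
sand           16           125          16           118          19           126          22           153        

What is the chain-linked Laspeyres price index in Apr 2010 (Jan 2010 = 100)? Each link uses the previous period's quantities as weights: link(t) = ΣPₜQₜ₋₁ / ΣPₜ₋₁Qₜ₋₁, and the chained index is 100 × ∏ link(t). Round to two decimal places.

128.78

Link Jan 2010→Feb 2010:
ΣP(Feb 2010)Q(Jan 2010) = 348×8 + 2×231 + 16×125 = 2784 + 462 + 2000 = 5246
ΣP(Jan 2010)Q(Jan 2010) = 344×8 + 2×231 + 16×125 = 2752 + 462 + 2000 = 5214
link = 5246/5214 = 1.006137
Link Feb 2010→Mar 2010:
ΣP(Mar 2010)Q(Feb 2010) = 413×9 + 2×237 + 19×118 = 3717 + 474 + 2242 = 6433
ΣP(Feb 2010)Q(Feb 2010) = 348×9 + 2×237 + 16×118 = 3132 + 474 + 1888 = 5494
link = 6433/5494 = 1.170914
Link Mar 2010→Apr 2010:
ΣP(Apr 2010)Q(Mar 2010) = 440×9 + 2×278 + 22×126 = 3960 + 556 + 2772 = 7288
ΣP(Mar 2010)Q(Mar 2010) = 413×9 + 2×278 + 19×126 = 3717 + 556 + 2394 = 6667
link = 7288/6667 = 1.093145
Chained index = 100 × 1.006137 × 1.170914 × 1.093145 = 128.7835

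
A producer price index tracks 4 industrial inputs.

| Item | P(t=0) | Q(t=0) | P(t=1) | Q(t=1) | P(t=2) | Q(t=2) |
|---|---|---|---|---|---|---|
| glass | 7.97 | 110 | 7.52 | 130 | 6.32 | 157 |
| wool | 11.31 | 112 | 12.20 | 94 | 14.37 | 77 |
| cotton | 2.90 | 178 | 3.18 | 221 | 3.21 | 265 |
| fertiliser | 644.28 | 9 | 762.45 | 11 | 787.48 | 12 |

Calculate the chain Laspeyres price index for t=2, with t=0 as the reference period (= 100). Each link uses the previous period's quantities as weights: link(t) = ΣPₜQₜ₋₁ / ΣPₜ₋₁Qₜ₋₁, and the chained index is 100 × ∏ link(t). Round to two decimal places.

Link t=0→t=1:
ΣP(t=1)Q(t=0) = 7.52×110 + 12.20×112 + 3.18×178 + 762.45×9 = 827.2 + 1366.4 + 566.04 + 6862.05 = 9621.69
ΣP(t=0)Q(t=0) = 7.97×110 + 11.31×112 + 2.90×178 + 644.28×9 = 876.7 + 1266.72 + 516.2 + 5798.52 = 8458.14
link = 9621.69/8458.14 = 1.137566
Link t=1→t=2:
ΣP(t=2)Q(t=1) = 6.32×130 + 14.37×94 + 3.21×221 + 787.48×11 = 821.6 + 1350.78 + 709.41 + 8662.28 = 11544.07
ΣP(t=1)Q(t=1) = 7.52×130 + 12.20×94 + 3.18×221 + 762.45×11 = 977.6 + 1146.8 + 702.78 + 8386.95 = 11214.13
link = 11544.07/11214.13 = 1.029422
Chained index = 100 × 1.137566 × 1.029422 = 117.1035

117.10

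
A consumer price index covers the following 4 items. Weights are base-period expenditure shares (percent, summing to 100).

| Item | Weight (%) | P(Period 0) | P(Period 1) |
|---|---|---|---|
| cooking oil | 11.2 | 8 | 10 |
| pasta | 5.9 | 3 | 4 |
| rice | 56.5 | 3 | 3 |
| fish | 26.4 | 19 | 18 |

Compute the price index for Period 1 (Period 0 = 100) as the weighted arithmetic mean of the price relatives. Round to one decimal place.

103.4

cooking oil: 11.2 × (10/8) = 11.2 × 1.250000 = 14.0000
pasta: 5.9 × (4/3) = 5.9 × 1.333333 = 7.8667
rice: 56.5 × (3/3) = 56.5 × 1.000000 = 56.5000
fish: 26.4 × (18/19) = 26.4 × 0.947368 = 25.0105
Index = Σ wᵢ·(p₁ᵢ/p₀ᵢ) = 14.0000 + 7.8667 + 56.5000 + 25.0105 = 103.3772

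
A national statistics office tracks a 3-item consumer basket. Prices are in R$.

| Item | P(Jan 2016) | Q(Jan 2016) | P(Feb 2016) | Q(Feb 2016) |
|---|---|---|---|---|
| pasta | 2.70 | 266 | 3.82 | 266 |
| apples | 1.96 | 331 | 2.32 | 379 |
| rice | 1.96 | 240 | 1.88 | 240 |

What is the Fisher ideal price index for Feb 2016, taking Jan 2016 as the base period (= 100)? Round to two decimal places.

Laspeyres component (base-period weights):
ΣP(Feb 2016)Q(Jan 2016) = 3.82×266 + 2.32×331 + 1.88×240 = 1016.12 + 767.92 + 451.2 = 2235.24
ΣP(Jan 2016)Q(Jan 2016) = 2.70×266 + 1.96×331 + 1.96×240 = 718.2 + 648.76 + 470.4 = 1837.36
L = 2235.24 / 1837.36 × 100 = 121.6550
Paasche component (current-period weights):
ΣP(Feb 2016)Q(Feb 2016) = 3.82×266 + 2.32×379 + 1.88×240 = 1016.12 + 879.28 + 451.2 = 2346.6
ΣP(Jan 2016)Q(Feb 2016) = 2.70×266 + 1.96×379 + 1.96×240 = 718.2 + 742.84 + 470.4 = 1931.44
P = 2346.6 / 1931.44 × 100 = 121.4948
Fisher = √(L × P) = √(121.6550 × 121.4948) = 121.5749

121.57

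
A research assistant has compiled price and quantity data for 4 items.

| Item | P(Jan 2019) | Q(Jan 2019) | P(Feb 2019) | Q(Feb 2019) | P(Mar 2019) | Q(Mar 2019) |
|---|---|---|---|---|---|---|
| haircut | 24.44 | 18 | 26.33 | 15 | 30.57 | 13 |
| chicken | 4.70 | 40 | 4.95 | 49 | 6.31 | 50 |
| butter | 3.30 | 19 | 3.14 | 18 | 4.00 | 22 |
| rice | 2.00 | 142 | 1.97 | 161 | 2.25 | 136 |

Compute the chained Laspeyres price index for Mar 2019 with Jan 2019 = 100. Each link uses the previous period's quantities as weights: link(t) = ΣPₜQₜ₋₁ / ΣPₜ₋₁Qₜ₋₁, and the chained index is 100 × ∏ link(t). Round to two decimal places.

123.35

Link Jan 2019→Feb 2019:
ΣP(Feb 2019)Q(Jan 2019) = 26.33×18 + 4.95×40 + 3.14×19 + 1.97×142 = 473.94 + 198 + 59.66 + 279.74 = 1011.34
ΣP(Jan 2019)Q(Jan 2019) = 24.44×18 + 4.70×40 + 3.30×19 + 2.00×142 = 439.92 + 188 + 62.7 + 284 = 974.62
link = 1011.34/974.62 = 1.037676
Link Feb 2019→Mar 2019:
ΣP(Mar 2019)Q(Feb 2019) = 30.57×15 + 6.31×49 + 4.00×18 + 2.25×161 = 458.55 + 309.19 + 72 + 362.25 = 1201.99
ΣP(Feb 2019)Q(Feb 2019) = 26.33×15 + 4.95×49 + 3.14×18 + 1.97×161 = 394.95 + 242.55 + 56.52 + 317.17 = 1011.19
link = 1201.99/1011.19 = 1.188689
Chained index = 100 × 1.037676 × 1.188689 = 123.3474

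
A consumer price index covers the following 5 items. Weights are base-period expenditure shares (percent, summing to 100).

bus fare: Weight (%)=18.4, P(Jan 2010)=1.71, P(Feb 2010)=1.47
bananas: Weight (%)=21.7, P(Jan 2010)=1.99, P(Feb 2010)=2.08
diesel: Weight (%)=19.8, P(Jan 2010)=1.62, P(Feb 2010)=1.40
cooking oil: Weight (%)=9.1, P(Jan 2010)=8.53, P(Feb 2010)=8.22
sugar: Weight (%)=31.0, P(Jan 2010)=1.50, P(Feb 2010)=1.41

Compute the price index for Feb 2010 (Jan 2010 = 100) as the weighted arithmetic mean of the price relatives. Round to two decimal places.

93.52

bus fare: 18.4 × (1.47/1.71) = 18.4 × 0.859649 = 15.8175
bananas: 21.7 × (2.08/1.99) = 21.7 × 1.045226 = 22.6814
diesel: 19.8 × (1.40/1.62) = 19.8 × 0.864198 = 17.1111
cooking oil: 9.1 × (8.22/8.53) = 9.1 × 0.963658 = 8.7693
sugar: 31.0 × (1.41/1.50) = 31.0 × 0.940000 = 29.1400
Index = Σ wᵢ·(p₁ᵢ/p₀ᵢ) = 15.8175 + 22.6814 + 17.1111 + 8.7693 + 29.1400 = 93.5193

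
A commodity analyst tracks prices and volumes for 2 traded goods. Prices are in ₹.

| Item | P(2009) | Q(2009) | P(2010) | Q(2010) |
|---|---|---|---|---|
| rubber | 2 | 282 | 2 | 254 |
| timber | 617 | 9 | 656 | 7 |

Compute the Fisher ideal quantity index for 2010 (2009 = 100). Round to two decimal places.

78.88

Laspeyres component (base-period weights):
ΣP(2009)Q(2010) = 2×254 + 617×7 = 508 + 4319 = 4827
ΣP(2009)Q(2009) = 2×282 + 617×9 = 564 + 5553 = 6117
L = 4827 / 6117 × 100 = 78.9112
Paasche component (current-period weights):
ΣP(2010)Q(2010) = 2×254 + 656×7 = 508 + 4592 = 5100
ΣP(2010)Q(2009) = 2×282 + 656×9 = 564 + 5904 = 6468
P = 5100 / 6468 × 100 = 78.8497
Fisher = √(L × P) = √(78.9112 × 78.8497) = 78.8805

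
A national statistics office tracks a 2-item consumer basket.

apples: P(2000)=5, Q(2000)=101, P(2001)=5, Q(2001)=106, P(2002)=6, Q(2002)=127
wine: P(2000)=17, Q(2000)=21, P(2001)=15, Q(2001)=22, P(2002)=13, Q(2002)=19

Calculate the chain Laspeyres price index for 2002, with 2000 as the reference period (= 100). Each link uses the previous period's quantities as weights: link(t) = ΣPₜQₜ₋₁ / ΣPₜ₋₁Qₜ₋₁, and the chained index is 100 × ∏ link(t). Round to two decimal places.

Link 2000→2001:
ΣP(2001)Q(2000) = 5×101 + 15×21 = 505 + 315 = 820
ΣP(2000)Q(2000) = 5×101 + 17×21 = 505 + 357 = 862
link = 820/862 = 0.951276
Link 2001→2002:
ΣP(2002)Q(2001) = 6×106 + 13×22 = 636 + 286 = 922
ΣP(2001)Q(2001) = 5×106 + 15×22 = 530 + 330 = 860
link = 922/860 = 1.072093
Chained index = 100 × 0.951276 × 1.072093 = 101.9856

101.99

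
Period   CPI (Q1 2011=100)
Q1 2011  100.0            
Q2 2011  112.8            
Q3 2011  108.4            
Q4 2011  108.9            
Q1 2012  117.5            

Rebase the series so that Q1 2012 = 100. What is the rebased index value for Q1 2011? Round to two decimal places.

Rebased(Q1 2011) = 100.0 / 117.5 × 100 = 85.1064

85.11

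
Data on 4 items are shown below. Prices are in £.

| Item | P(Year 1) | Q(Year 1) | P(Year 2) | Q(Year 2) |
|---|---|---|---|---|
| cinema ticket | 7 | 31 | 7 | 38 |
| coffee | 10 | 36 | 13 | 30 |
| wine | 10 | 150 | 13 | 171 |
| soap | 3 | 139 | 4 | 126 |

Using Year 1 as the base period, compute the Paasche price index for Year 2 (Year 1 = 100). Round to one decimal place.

127.5

Paasche price index uses current-period quantities as weights.
ΣP(Year 2)·Q(Year 2) = 7×38 + 13×30 + 13×171 + 4×126 = 266 + 390 + 2223 + 504 = 3383
ΣP(Year 1)·Q(Year 2) = 7×38 + 10×30 + 10×171 + 3×126 = 266 + 300 + 1710 + 378 = 2654
Index = 3383 / 2654 × 100 = 127.4680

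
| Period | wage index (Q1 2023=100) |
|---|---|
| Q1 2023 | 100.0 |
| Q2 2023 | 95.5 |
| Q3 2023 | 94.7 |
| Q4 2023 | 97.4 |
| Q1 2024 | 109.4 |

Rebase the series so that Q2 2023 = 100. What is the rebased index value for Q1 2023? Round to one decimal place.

Rebased(Q1 2023) = 100.0 / 95.5 × 100 = 104.7120

104.7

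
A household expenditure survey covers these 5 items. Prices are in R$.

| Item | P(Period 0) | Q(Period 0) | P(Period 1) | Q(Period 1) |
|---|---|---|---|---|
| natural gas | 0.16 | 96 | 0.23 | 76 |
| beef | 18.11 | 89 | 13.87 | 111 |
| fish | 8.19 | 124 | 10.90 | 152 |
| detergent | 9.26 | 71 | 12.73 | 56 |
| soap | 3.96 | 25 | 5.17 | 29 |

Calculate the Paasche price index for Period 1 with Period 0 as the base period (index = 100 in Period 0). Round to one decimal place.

Paasche price index uses current-period quantities as weights.
ΣP(Period 1)·Q(Period 1) = 0.23×76 + 13.87×111 + 10.90×152 + 12.73×56 + 5.17×29 = 17.48 + 1539.57 + 1656.8 + 712.88 + 149.93 = 4076.66
ΣP(Period 0)·Q(Period 1) = 0.16×76 + 18.11×111 + 8.19×152 + 9.26×56 + 3.96×29 = 12.16 + 2010.21 + 1244.88 + 518.56 + 114.84 = 3900.65
Index = 4076.66 / 3900.65 × 100 = 104.5123

104.5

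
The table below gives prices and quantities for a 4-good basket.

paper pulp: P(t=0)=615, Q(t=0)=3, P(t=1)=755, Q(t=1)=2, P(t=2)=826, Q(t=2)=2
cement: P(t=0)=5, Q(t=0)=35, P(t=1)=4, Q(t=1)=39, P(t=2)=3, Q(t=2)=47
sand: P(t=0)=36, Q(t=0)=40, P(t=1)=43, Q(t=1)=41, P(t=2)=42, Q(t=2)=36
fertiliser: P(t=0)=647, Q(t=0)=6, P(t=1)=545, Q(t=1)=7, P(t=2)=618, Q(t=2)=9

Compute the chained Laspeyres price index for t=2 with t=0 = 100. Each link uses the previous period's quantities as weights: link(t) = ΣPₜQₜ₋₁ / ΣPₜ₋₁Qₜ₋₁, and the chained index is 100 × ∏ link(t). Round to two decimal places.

108.69

Link t=0→t=1:
ΣP(t=1)Q(t=0) = 755×3 + 4×35 + 43×40 + 545×6 = 2265 + 140 + 1720 + 3270 = 7395
ΣP(t=0)Q(t=0) = 615×3 + 5×35 + 36×40 + 647×6 = 1845 + 175 + 1440 + 3882 = 7342
link = 7395/7342 = 1.007219
Link t=1→t=2:
ΣP(t=2)Q(t=1) = 826×2 + 3×39 + 42×41 + 618×7 = 1652 + 117 + 1722 + 4326 = 7817
ΣP(t=1)Q(t=1) = 755×2 + 4×39 + 43×41 + 545×7 = 1510 + 156 + 1763 + 3815 = 7244
link = 7817/7244 = 1.079100
Chained index = 100 × 1.007219 × 1.079100 = 108.6890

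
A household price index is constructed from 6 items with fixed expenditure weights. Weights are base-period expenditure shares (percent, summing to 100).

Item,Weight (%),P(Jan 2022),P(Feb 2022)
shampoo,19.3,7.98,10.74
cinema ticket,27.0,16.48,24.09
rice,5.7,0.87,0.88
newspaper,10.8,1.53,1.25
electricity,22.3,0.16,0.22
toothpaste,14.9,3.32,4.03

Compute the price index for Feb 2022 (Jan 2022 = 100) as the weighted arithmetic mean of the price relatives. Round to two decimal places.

shampoo: 19.3 × (10.74/7.98) = 19.3 × 1.345865 = 25.9752
cinema ticket: 27.0 × (24.09/16.48) = 27.0 × 1.461772 = 39.4678
rice: 5.7 × (0.88/0.87) = 5.7 × 1.011494 = 5.7655
newspaper: 10.8 × (1.25/1.53) = 10.8 × 0.816993 = 8.8235
electricity: 22.3 × (0.22/0.16) = 22.3 × 1.375000 = 30.6625
toothpaste: 14.9 × (4.03/3.32) = 14.9 × 1.213855 = 18.0864
Index = Σ wᵢ·(p₁ᵢ/p₀ᵢ) = 25.9752 + 39.4678 + 5.7655 + 8.8235 + 30.6625 + 18.0864 = 128.7810

128.78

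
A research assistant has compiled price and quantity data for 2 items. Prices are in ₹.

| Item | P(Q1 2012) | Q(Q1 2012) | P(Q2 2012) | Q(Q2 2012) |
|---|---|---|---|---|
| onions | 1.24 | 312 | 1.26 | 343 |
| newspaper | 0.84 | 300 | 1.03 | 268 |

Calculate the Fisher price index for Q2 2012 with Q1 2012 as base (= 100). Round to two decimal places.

109.39

Laspeyres component (base-period weights):
ΣP(Q2 2012)Q(Q1 2012) = 1.26×312 + 1.03×300 = 393.12 + 309 = 702.12
ΣP(Q1 2012)Q(Q1 2012) = 1.24×312 + 0.84×300 = 386.88 + 252 = 638.88
L = 702.12 / 638.88 × 100 = 109.8986
Paasche component (current-period weights):
ΣP(Q2 2012)Q(Q2 2012) = 1.26×343 + 1.03×268 = 432.18 + 276.04 = 708.22
ΣP(Q1 2012)Q(Q2 2012) = 1.24×343 + 0.84×268 = 425.32 + 225.12 = 650.44
P = 708.22 / 650.44 × 100 = 108.8832
Fisher = √(L × P) = √(109.8986 × 108.8832) = 109.3897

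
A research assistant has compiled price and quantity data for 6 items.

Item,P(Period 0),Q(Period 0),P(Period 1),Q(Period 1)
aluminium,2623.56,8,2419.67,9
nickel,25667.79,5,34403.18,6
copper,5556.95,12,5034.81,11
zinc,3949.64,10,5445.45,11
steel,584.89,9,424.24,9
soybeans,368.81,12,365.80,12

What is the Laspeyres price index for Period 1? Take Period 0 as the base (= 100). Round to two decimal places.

118.57

Laspeyres price index uses base-period quantities as weights.
ΣP(Period 1)·Q(Period 0) = 2419.67×8 + 34403.18×5 + 5034.81×12 + 5445.45×10 + 424.24×9 + 365.80×12 = 19357.36 + 172015.9 + 60417.72 + 54454.5 + 3818.16 + 4389.6 = 314453.24
ΣP(Period 0)·Q(Period 0) = 2623.56×8 + 25667.79×5 + 5556.95×12 + 3949.64×10 + 584.89×9 + 368.81×12 = 20988.48 + 128338.95 + 66683.4 + 39496.4 + 5264.01 + 4425.72 = 265196.96
Index = 314453.24 / 265196.96 × 100 = 118.5735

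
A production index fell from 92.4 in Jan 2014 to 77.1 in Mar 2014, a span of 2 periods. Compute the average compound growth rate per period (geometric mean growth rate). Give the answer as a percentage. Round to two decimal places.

-8.65%

Growth factor = (77.1/92.4)^(1/2) = (0.834416)^(1/2) = 0.913464
Growth rate = 0.913464 − 1 = -0.086536 = -8.6536%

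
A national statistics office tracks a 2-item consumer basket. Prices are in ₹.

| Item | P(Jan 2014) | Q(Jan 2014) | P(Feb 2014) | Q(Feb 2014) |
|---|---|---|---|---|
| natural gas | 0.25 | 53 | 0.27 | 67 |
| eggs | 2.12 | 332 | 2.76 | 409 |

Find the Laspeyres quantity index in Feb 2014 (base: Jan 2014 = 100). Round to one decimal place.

123.3

Laspeyres quantity index uses base-period prices as weights.
ΣP(Jan 2014)·Q(Feb 2014) = 0.25×67 + 2.12×409 = 16.75 + 867.08 = 883.83
ΣP(Jan 2014)·Q(Jan 2014) = 0.25×53 + 2.12×332 = 13.25 + 703.84 = 717.09
Index = 883.83 / 717.09 × 100 = 123.2523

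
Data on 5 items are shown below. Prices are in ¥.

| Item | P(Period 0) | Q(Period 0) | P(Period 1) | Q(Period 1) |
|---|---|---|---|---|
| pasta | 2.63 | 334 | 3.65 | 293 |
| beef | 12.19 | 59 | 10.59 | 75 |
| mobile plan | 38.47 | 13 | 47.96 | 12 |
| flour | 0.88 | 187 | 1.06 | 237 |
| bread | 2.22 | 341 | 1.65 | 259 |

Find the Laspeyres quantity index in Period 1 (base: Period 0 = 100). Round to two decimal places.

97.04

Laspeyres quantity index uses base-period prices as weights.
ΣP(Period 0)·Q(Period 1) = 2.63×293 + 12.19×75 + 38.47×12 + 0.88×237 + 2.22×259 = 770.59 + 914.25 + 461.64 + 208.56 + 574.98 = 2930.02
ΣP(Period 0)·Q(Period 0) = 2.63×334 + 12.19×59 + 38.47×13 + 0.88×187 + 2.22×341 = 878.42 + 719.21 + 500.11 + 164.56 + 757.02 = 3019.32
Index = 2930.02 / 3019.32 × 100 = 97.0424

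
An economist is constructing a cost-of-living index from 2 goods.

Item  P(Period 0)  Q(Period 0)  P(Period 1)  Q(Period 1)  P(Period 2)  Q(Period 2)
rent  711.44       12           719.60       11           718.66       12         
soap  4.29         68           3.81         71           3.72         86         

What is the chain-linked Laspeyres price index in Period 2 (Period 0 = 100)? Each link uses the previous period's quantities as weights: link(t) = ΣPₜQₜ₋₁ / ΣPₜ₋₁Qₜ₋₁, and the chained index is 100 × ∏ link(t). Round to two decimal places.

100.53

Link Period 0→Period 1:
ΣP(Period 1)Q(Period 0) = 719.60×12 + 3.81×68 = 8635.2 + 259.08 = 8894.28
ΣP(Period 0)Q(Period 0) = 711.44×12 + 4.29×68 = 8537.28 + 291.72 = 8829
link = 8894.28/8829 = 1.007394
Link Period 1→Period 2:
ΣP(Period 2)Q(Period 1) = 718.66×11 + 3.72×71 = 7905.26 + 264.12 = 8169.38
ΣP(Period 1)Q(Period 1) = 719.60×11 + 3.81×71 = 7915.6 + 270.51 = 8186.11
link = 8169.38/8186.11 = 0.997956
Chained index = 100 × 1.007394 × 0.997956 = 100.5335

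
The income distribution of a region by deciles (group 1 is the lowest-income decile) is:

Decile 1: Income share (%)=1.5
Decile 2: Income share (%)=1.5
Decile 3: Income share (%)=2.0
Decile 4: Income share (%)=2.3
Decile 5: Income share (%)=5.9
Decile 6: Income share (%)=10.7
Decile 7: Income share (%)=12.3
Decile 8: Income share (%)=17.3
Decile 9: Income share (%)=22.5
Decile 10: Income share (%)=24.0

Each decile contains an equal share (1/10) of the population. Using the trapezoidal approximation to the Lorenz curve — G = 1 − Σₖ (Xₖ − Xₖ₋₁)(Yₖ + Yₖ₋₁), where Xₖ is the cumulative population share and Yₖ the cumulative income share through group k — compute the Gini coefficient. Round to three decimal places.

0.461

Cumulative income shares Yₖ: 0.0150, 0.0300, 0.0500, 0.0730, 0.1320, 0.2390, 0.3620, 0.5350, 0.7600, 1.0000
Σ (Xₖ−Xₖ₋₁)(Yₖ+Yₖ₋₁) = (1/10)(0.0150+0.0000) + (1/10)(0.0300+0.0150) + (1/10)(0.0500+0.0300) + (1/10)(0.0730+0.0500) + (1/10)(0.1320+0.0730) + (1/10)(0.2390+0.1320) + (1/10)(0.3620+0.2390) + (1/10)(0.5350+0.3620) + (1/10)(0.7600+0.5350) + (1/10)(1.0000+0.7600)
  = 0.0015 + 0.0045 + 0.0080 + 0.0123 + 0.0205 + 0.0371 + 0.0601 + 0.0897 + 0.1295 + 0.1760 = 0.5392
G = 1 − 0.5392 = 0.4608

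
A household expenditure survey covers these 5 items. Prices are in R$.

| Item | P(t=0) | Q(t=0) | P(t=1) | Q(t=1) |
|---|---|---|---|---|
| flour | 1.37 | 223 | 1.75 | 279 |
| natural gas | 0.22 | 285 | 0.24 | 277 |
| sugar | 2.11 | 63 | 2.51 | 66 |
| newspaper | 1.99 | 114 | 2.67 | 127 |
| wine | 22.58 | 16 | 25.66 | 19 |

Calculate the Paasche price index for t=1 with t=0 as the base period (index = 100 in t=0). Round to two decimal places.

122.37

Paasche price index uses current-period quantities as weights.
ΣP(t=1)·Q(t=1) = 1.75×279 + 0.24×277 + 2.51×66 + 2.67×127 + 25.66×19 = 488.25 + 66.48 + 165.66 + 339.09 + 487.54 = 1547.02
ΣP(t=0)·Q(t=1) = 1.37×279 + 0.22×277 + 2.11×66 + 1.99×127 + 22.58×19 = 382.23 + 60.94 + 139.26 + 252.73 + 429.02 = 1264.18
Index = 1547.02 / 1264.18 × 100 = 122.3734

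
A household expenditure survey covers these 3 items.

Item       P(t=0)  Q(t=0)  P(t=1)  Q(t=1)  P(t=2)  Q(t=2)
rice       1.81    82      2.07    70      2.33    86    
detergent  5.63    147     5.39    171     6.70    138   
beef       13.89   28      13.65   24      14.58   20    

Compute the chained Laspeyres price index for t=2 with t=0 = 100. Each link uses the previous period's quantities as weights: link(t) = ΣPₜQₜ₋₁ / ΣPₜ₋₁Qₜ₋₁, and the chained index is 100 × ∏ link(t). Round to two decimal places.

Link t=0→t=1:
ΣP(t=1)Q(t=0) = 2.07×82 + 5.39×147 + 13.65×28 = 169.74 + 792.33 + 382.2 = 1344.27
ΣP(t=0)Q(t=0) = 1.81×82 + 5.63×147 + 13.89×28 = 148.42 + 827.61 + 388.92 = 1364.95
link = 1344.27/1364.95 = 0.984849
Link t=1→t=2:
ΣP(t=2)Q(t=1) = 2.33×70 + 6.70×171 + 14.58×24 = 163.1 + 1145.7 + 349.92 = 1658.72
ΣP(t=1)Q(t=1) = 2.07×70 + 5.39×171 + 13.65×24 = 144.9 + 921.69 + 327.6 = 1394.19
link = 1658.72/1394.19 = 1.189737
Chained index = 100 × 0.984849 × 1.189737 = 117.1712

117.17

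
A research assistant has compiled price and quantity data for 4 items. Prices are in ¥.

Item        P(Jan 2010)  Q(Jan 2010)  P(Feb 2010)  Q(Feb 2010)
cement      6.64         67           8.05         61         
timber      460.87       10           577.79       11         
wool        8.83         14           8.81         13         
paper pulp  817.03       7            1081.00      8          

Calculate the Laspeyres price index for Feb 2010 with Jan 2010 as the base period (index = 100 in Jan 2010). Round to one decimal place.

128.6

Laspeyres price index uses base-period quantities as weights.
ΣP(Feb 2010)·Q(Jan 2010) = 8.05×67 + 577.79×10 + 8.81×14 + 1081.00×7 = 539.35 + 5777.9 + 123.34 + 7567 = 14007.59
ΣP(Jan 2010)·Q(Jan 2010) = 6.64×67 + 460.87×10 + 8.83×14 + 817.03×7 = 444.88 + 4608.7 + 123.62 + 5719.21 = 10896.41
Index = 14007.59 / 10896.41 × 100 = 128.5523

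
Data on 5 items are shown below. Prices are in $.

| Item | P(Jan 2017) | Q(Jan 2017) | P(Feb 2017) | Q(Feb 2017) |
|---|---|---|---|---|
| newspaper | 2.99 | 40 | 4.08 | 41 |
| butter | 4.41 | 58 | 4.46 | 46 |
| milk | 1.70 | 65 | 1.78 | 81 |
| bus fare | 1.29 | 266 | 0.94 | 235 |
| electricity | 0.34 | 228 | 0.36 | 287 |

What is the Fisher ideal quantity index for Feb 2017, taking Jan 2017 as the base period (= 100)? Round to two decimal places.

Laspeyres component (base-period weights):
ΣP(Jan 2017)Q(Feb 2017) = 2.99×41 + 4.41×46 + 1.70×81 + 1.29×235 + 0.34×287 = 122.59 + 202.86 + 137.7 + 303.15 + 97.58 = 863.88
ΣP(Jan 2017)Q(Jan 2017) = 2.99×40 + 4.41×58 + 1.70×65 + 1.29×266 + 0.34×228 = 119.6 + 255.78 + 110.5 + 343.14 + 77.52 = 906.54
L = 863.88 / 906.54 × 100 = 95.2942
Paasche component (current-period weights):
ΣP(Feb 2017)Q(Feb 2017) = 4.08×41 + 4.46×46 + 1.78×81 + 0.94×235 + 0.36×287 = 167.28 + 205.16 + 144.18 + 220.9 + 103.32 = 840.84
ΣP(Feb 2017)Q(Jan 2017) = 4.08×40 + 4.46×58 + 1.78×65 + 0.94×266 + 0.36×228 = 163.2 + 258.68 + 115.7 + 250.04 + 82.08 = 869.7
P = 840.84 / 869.7 × 100 = 96.6816
Fisher = √(L × P) = √(95.2942 × 96.6816) = 95.9854

95.99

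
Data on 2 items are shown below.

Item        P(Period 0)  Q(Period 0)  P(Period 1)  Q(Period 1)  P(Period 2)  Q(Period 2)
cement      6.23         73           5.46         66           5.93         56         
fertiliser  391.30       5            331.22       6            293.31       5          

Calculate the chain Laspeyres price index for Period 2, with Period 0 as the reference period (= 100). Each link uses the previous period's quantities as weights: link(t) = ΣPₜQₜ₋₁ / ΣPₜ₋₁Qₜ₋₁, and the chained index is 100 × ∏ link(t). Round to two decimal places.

Link Period 0→Period 1:
ΣP(Period 1)Q(Period 0) = 5.46×73 + 331.22×5 = 398.58 + 1656.1 = 2054.68
ΣP(Period 0)Q(Period 0) = 6.23×73 + 391.30×5 = 454.79 + 1956.5 = 2411.29
link = 2054.68/2411.29 = 0.852108
Link Period 1→Period 2:
ΣP(Period 2)Q(Period 1) = 5.93×66 + 293.31×6 = 391.38 + 1759.86 = 2151.24
ΣP(Period 1)Q(Period 1) = 5.46×66 + 331.22×6 = 360.36 + 1987.32 = 2347.68
link = 2151.24/2347.68 = 0.916326
Chained index = 100 × 0.852108 × 0.916326 = 78.0809

78.08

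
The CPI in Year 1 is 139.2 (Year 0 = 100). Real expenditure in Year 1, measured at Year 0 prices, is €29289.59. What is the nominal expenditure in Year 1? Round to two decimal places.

Nominal = Real × (Index/100) = 29289.59 × (139.2/100)
        = 29289.59 × 1.392 = 40771.1093

40771.11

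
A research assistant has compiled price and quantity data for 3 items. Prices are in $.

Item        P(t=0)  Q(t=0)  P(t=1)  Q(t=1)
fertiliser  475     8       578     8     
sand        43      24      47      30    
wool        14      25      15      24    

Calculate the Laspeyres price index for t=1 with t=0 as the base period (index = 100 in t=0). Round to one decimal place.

118.2

Laspeyres price index uses base-period quantities as weights.
ΣP(t=1)·Q(t=0) = 578×8 + 47×24 + 15×25 = 4624 + 1128 + 375 = 6127
ΣP(t=0)·Q(t=0) = 475×8 + 43×24 + 14×25 = 3800 + 1032 + 350 = 5182
Index = 6127 / 5182 × 100 = 118.2362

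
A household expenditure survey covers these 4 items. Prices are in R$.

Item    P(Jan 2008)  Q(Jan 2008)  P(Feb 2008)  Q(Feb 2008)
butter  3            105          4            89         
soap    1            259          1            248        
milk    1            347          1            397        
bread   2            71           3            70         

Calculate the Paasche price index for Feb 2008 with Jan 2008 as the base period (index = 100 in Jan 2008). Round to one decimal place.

115.1

Paasche price index uses current-period quantities as weights.
ΣP(Feb 2008)·Q(Feb 2008) = 4×89 + 1×248 + 1×397 + 3×70 = 356 + 248 + 397 + 210 = 1211
ΣP(Jan 2008)·Q(Feb 2008) = 3×89 + 1×248 + 1×397 + 2×70 = 267 + 248 + 397 + 140 = 1052
Index = 1211 / 1052 × 100 = 115.1141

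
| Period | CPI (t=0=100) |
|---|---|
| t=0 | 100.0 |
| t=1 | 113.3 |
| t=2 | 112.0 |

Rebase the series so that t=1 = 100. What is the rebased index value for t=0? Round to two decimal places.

Rebased(t=0) = 100.0 / 113.3 × 100 = 88.2613

88.26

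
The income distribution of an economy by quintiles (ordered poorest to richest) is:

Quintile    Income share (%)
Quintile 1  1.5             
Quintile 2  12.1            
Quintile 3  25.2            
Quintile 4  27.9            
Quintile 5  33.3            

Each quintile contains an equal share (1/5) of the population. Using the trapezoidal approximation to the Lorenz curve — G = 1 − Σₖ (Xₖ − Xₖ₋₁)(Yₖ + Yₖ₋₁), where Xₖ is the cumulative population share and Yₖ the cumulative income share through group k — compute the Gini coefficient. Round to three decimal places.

0.318

Cumulative income shares Yₖ: 0.0150, 0.1360, 0.3880, 0.6670, 1.0000
Σ (Xₖ−Xₖ₋₁)(Yₖ+Yₖ₋₁) = (1/5)(0.0150+0.0000) + (1/5)(0.1360+0.0150) + (1/5)(0.3880+0.1360) + (1/5)(0.6670+0.3880) + (1/5)(1.0000+0.6670)
  = 0.0030 + 0.0302 + 0.1048 + 0.2110 + 0.3334 = 0.6824
G = 1 − 0.6824 = 0.3176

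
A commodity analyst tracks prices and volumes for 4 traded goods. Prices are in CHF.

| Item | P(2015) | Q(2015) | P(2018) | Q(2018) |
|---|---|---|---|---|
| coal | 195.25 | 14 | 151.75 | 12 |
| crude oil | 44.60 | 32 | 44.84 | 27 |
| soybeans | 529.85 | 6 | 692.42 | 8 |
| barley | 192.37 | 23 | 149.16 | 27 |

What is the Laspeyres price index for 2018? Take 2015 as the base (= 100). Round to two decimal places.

Laspeyres price index uses base-period quantities as weights.
ΣP(2018)·Q(2015) = 151.75×14 + 44.84×32 + 692.42×6 + 149.16×23 = 2124.5 + 1434.88 + 4154.52 + 3430.68 = 11144.58
ΣP(2015)·Q(2015) = 195.25×14 + 44.60×32 + 529.85×6 + 192.37×23 = 2733.5 + 1427.2 + 3179.1 + 4424.51 = 11764.31
Index = 11144.58 / 11764.31 × 100 = 94.7321

94.73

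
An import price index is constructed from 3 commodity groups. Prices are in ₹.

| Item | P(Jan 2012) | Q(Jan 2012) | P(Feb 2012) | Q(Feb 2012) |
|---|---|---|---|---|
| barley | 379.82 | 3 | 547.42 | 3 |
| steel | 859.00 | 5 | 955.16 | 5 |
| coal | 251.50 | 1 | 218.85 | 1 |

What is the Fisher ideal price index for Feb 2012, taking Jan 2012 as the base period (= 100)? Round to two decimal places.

116.72

Laspeyres component (base-period weights):
ΣP(Feb 2012)Q(Jan 2012) = 547.42×3 + 955.16×5 + 218.85×1 = 1642.26 + 4775.8 + 218.85 = 6636.91
ΣP(Jan 2012)Q(Jan 2012) = 379.82×3 + 859.00×5 + 251.50×1 = 1139.46 + 4295 + 251.5 = 5685.96
L = 6636.91 / 5685.96 × 100 = 116.7245
Paasche component (current-period weights):
ΣP(Feb 2012)Q(Feb 2012) = 547.42×3 + 955.16×5 + 218.85×1 = 1642.26 + 4775.8 + 218.85 = 6636.91
ΣP(Jan 2012)Q(Feb 2012) = 379.82×3 + 859.00×5 + 251.50×1 = 1139.46 + 4295 + 251.5 = 5685.96
P = 6636.91 / 5685.96 × 100 = 116.7245
Fisher = √(L × P) = √(116.7245 × 116.7245) = 116.7245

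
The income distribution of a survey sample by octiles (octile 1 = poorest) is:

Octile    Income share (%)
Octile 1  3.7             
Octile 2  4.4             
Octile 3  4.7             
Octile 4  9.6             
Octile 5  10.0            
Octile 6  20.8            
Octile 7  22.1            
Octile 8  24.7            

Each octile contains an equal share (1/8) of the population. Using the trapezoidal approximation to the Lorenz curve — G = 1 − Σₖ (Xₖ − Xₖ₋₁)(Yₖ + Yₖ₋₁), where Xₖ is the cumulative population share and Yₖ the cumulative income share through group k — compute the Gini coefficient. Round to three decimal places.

Cumulative income shares Yₖ: 0.0370, 0.0810, 0.1280, 0.2240, 0.3240, 0.5320, 0.7530, 1.0000
Σ (Xₖ−Xₖ₋₁)(Yₖ+Yₖ₋₁) = (1/8)(0.0370+0.0000) + (1/8)(0.0810+0.0370) + (1/8)(0.1280+0.0810) + (1/8)(0.2240+0.1280) + (1/8)(0.3240+0.2240) + (1/8)(0.5320+0.3240) + (1/8)(0.7530+0.5320) + (1/8)(1.0000+0.7530)
  = 0.0046 + 0.0148 + 0.0261 + 0.0440 + 0.0685 + 0.1070 + 0.1606 + 0.2191 = 0.6448
G = 1 − 0.6448 = 0.3552

0.355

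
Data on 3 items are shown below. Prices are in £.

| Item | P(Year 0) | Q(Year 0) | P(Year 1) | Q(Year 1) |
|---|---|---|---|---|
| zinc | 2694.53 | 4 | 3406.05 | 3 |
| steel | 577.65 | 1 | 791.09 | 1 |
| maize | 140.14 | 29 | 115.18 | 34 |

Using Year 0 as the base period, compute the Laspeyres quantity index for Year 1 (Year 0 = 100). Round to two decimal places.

87.07

Laspeyres quantity index uses base-period prices as weights.
ΣP(Year 0)·Q(Year 1) = 2694.53×3 + 577.65×1 + 140.14×34 = 8083.59 + 577.65 + 4764.76 = 13426
ΣP(Year 0)·Q(Year 0) = 2694.53×4 + 577.65×1 + 140.14×29 = 10778.12 + 577.65 + 4064.06 = 15419.83
Index = 13426 / 15419.83 × 100 = 87.0697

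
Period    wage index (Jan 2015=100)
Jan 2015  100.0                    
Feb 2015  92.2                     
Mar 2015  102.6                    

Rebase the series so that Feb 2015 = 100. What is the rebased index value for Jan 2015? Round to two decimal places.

108.46

Rebased(Jan 2015) = 100.0 / 92.2 × 100 = 108.4599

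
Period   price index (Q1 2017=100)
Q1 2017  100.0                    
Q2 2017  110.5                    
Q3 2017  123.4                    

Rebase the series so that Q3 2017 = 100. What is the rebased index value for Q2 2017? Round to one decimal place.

89.5

Rebased(Q2 2017) = 110.5 / 123.4 × 100 = 89.5462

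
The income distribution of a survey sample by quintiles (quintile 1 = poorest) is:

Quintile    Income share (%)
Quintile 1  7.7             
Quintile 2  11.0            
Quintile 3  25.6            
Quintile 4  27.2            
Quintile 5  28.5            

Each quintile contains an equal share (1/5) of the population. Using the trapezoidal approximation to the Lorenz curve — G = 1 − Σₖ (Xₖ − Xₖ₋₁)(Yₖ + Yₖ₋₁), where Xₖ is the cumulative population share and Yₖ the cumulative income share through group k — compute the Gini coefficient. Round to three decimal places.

Cumulative income shares Yₖ: 0.0770, 0.1870, 0.4430, 0.7150, 1.0000
Σ (Xₖ−Xₖ₋₁)(Yₖ+Yₖ₋₁) = (1/5)(0.0770+0.0000) + (1/5)(0.1870+0.0770) + (1/5)(0.4430+0.1870) + (1/5)(0.7150+0.4430) + (1/5)(1.0000+0.7150)
  = 0.0154 + 0.0528 + 0.1260 + 0.2316 + 0.3430 = 0.7688
G = 1 − 0.7688 = 0.2312

0.231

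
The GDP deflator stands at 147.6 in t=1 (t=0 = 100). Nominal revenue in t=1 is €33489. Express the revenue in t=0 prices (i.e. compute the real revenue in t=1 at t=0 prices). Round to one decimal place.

22689.0

Real = Nominal ÷ (Index/100) = 33489 ÷ (147.6/100)
     = 33489 ÷ 1.476 = 22689.0244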